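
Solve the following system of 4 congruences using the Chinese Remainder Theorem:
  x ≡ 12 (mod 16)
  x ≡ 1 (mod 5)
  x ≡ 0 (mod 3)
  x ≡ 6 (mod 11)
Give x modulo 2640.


Product of moduli M = 16 · 5 · 3 · 11 = 2640.
Merge one congruence at a time:
  Start: x ≡ 12 (mod 16).
  Combine with x ≡ 1 (mod 5); new modulus lcm = 80.
    Write x = 12 + 16·t and substitute into x ≡ 1 (mod 5): 16·t ≡ 1 − 12 = -11 (mod 5).
    Reduce coefficients mod 5: 1·t ≡ 4 (mod 5).
    So t ≡ 4 (mod 5).
    Then x = 12 + 16·4 = 76, valid modulo lcm(16, 5) = 80: x ≡ 76 (mod 80).
  Combine with x ≡ 0 (mod 3); new modulus lcm = 240.
    Write x = 76 + 80·t and substitute into x ≡ 0 (mod 3): 80·t ≡ 0 − 76 = -76 (mod 3).
    Reduce coefficients mod 3: 2·t ≡ 2 (mod 3).
    The inverse of 2 mod 3 is 2 (since 2·2 = 4 = 1·3 + 1), so t ≡ 2·2 = 4 ≡ 1 (mod 3).
    Then x = 76 + 80·1 = 156, valid modulo lcm(80, 3) = 240: x ≡ 156 (mod 240).
  Combine with x ≡ 6 (mod 11); new modulus lcm = 2640.
    Write x = 156 + 240·t and substitute into x ≡ 6 (mod 11): 240·t ≡ 6 − 156 = -150 (mod 11).
    Reduce coefficients mod 11: 9·t ≡ 4 (mod 11).
    The inverse of 9 mod 11 is 5 (since 9·5 = 45 = 4·11 + 1), so t ≡ 5·4 = 20 ≡ 9 (mod 11).
    Then x = 156 + 240·9 = 2316, valid modulo lcm(240, 11) = 2640: x ≡ 2316 (mod 2640).
Verify against each original: 2316 mod 16 = 12, 2316 mod 5 = 1, 2316 mod 3 = 0, 2316 mod 11 = 6.

x ≡ 2316 (mod 2640).


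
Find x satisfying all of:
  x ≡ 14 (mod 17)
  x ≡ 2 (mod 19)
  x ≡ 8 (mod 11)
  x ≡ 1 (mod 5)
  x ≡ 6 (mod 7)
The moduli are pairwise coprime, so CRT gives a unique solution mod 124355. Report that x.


Product of moduli M = 17 · 19 · 11 · 5 · 7 = 124355.
Merge one congruence at a time:
  Start: x ≡ 14 (mod 17).
  Combine with x ≡ 2 (mod 19); new modulus lcm = 323.
    Write x = 14 + 17·t and substitute into x ≡ 2 (mod 19): 17·t ≡ 2 − 14 = -12 (mod 19).
    Reduce coefficients mod 19: 17·t ≡ 7 (mod 19).
    The inverse of 17 mod 19 is 9 (since 17·9 = 153 = 8·19 + 1), so t ≡ 9·7 = 63 ≡ 6 (mod 19).
    Then x = 14 + 17·6 = 116, valid modulo lcm(17, 19) = 323: x ≡ 116 (mod 323).
  Combine with x ≡ 8 (mod 11); new modulus lcm = 3553.
    Write x = 116 + 323·t and substitute into x ≡ 8 (mod 11): 323·t ≡ 8 − 116 = -108 (mod 11).
    Reduce coefficients mod 11: 4·t ≡ 2 (mod 11).
    The inverse of 4 mod 11 is 3 (since 4·3 = 12 = 1·11 + 1), so t ≡ 3·2 = 6 ≡ 6 (mod 11).
    Then x = 116 + 323·6 = 2054, valid modulo lcm(323, 11) = 3553: x ≡ 2054 (mod 3553).
  Combine with x ≡ 1 (mod 5); new modulus lcm = 17765.
    Write x = 2054 + 3553·t and substitute into x ≡ 1 (mod 5): 3553·t ≡ 1 − 2054 = -2053 (mod 5).
    Reduce coefficients mod 5: 3·t ≡ 2 (mod 5).
    The inverse of 3 mod 5 is 2 (since 3·2 = 6 = 1·5 + 1), so t ≡ 2·2 = 4 ≡ 4 (mod 5).
    Then x = 2054 + 3553·4 = 16266, valid modulo lcm(3553, 5) = 17765: x ≡ 16266 (mod 17765).
  Combine with x ≡ 6 (mod 7); new modulus lcm = 124355.
    Write x = 16266 + 17765·t and substitute into x ≡ 6 (mod 7): 17765·t ≡ 6 − 16266 = -16260 (mod 7).
    Reduce coefficients mod 7: 6·t ≡ 1 (mod 7).
    The inverse of 6 mod 7 is 6 (since 6·6 = 36 = 5·7 + 1), so t ≡ 6·1 = 6 ≡ 6 (mod 7).
    Then x = 16266 + 17765·6 = 122856, valid modulo lcm(17765, 7) = 124355: x ≡ 122856 (mod 124355).
Verify against each original: 122856 mod 17 = 14, 122856 mod 19 = 2, 122856 mod 11 = 8, 122856 mod 5 = 1, 122856 mod 7 = 6.

x ≡ 122856 (mod 124355).


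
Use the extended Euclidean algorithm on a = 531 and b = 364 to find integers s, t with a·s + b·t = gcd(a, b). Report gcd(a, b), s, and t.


Euclidean algorithm on (531, 364) — divide until remainder is 0:
  531 = 1 · 364 + 167
  364 = 2 · 167 + 30
  167 = 5 · 30 + 17
  30 = 1 · 17 + 13
  17 = 1 · 13 + 4
  13 = 3 · 4 + 1
  4 = 4 · 1 + 0
gcd(531, 364) = 1.
Track Bezout coefficients alongside the remainders: start with r₀ = 531 = a·1 + b·0 (s = 1, t = 0) and r₁ = 364 = a·0 + b·1 (s = 0, t = 1); each new remainder r_{k+1} = r_{k-1} − q_k·r_k inherits s_{k+1} = s_{k-1} − q_k·s_k, t_{k+1} = t_{k-1} − q_k·t_k, so r_k = a·s_k + b·t_k at every step:
  q = 1: r = 167, s = 1 − 1·0 = 1, t = 0 − 1·1 = -1  (check: 531·1 + 364·(-1) = 167)
  q = 2: r = 30, s = 0 − 2·1 = -2, t = 1 − 2·(-1) = 3  (check: 531·(-2) + 364·3 = 30)
  q = 5: r = 17, s = 1 − 5·(-2) = 11, t = -1 − 5·3 = -16  (check: 531·11 + 364·(-16) = 17)
  q = 1: r = 13, s = -2 − 1·11 = -13, t = 3 − 1·(-16) = 19  (check: 531·(-13) + 364·19 = 13)
  q = 1: r = 4, s = 11 − 1·(-13) = 24, t = -16 − 1·19 = -35  (check: 531·24 + 364·(-35) = 4)
  q = 3: r = 1, s = -13 − 3·24 = -85, t = 19 − 3·(-35) = 124  (check: 531·(-85) + 364·124 = 1)
The row with r = 1 (the gcd) gives the Bezout coefficients s = -85, t = 124.
Result: 531 · (-85) + 364 · (124) = 1.

gcd(531, 364) = 1; s = -85, t = 124 (check: 531·(-85) + 364·124 = 1).


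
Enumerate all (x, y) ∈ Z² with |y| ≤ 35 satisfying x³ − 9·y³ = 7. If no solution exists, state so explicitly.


The equation is x³ - 9y³ = 7. For fixed y, x³ = 9·y³ + 7, so a solution requires the RHS to be a perfect cube.
Strategy: iterate y from -35 to 35, compute RHS = 9·y³ + 7, and check whether it is a (positive or negative) perfect cube.
Check small values of y:
  y = 0: RHS = 7 is not a perfect cube.
  y = 1: RHS = 16 is not a perfect cube.
  y = -1: RHS = -2 is not a perfect cube.
  y = 2: RHS = 79 is not a perfect cube.
  y = -2: RHS = -65 is not a perfect cube.
  y = 3: RHS = 250 is not a perfect cube.
  y = -3: RHS = -236 is not a perfect cube.
Continuing the search up to |y| = 35 finds no solutions either.
No (x, y) in the scanned range satisfies the equation.

No integer solutions with |y| ≤ 35.


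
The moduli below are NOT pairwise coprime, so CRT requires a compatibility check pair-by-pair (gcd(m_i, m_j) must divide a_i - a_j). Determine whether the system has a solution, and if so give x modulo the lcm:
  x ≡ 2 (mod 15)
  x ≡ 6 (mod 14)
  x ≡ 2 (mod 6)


Moduli 15, 14, 6 are not pairwise coprime, so CRT works modulo lcm(m_i) when all pairwise compatibility conditions hold.
Pairwise compatibility: gcd(m_i, m_j) must divide a_i - a_j for every pair.
Merge one congruence at a time:
  Start: x ≡ 2 (mod 15).
  Combine with x ≡ 6 (mod 14): gcd(15, 14) = 1; 6 - 2 = 4, which IS divisible by 1, so compatible.
    Write x = 2 + 15·t and substitute into x ≡ 6 (mod 14): 15·t ≡ 6 − 2 = 4 (mod 14).
    Reduce coefficients mod 14: 1·t ≡ 4 (mod 14).
    So t ≡ 4 (mod 14).
    Then x = 2 + 15·4 = 62, valid modulo lcm(15, 14) = 210: x ≡ 62 (mod 210).
  Combine with x ≡ 2 (mod 6): gcd(210, 6) = 6; 2 - 62 = -60, which IS divisible by 6, so compatible.
    Write x = 62 + 210·t and substitute into x ≡ 2 (mod 6): 210·t ≡ 2 − 62 = -60 (mod 6).
    Divide the congruence (and modulus) by g = 6: 35·t ≡ -10 (mod 1).
    Modulo 1 every t works; take t = 0.
    Then x = 62 + 210·0 = 62, valid modulo lcm(210, 6) = 210: x ≡ 62 (mod 210).
Verify: 62 mod 15 = 2, 62 mod 14 = 6, 62 mod 6 = 2.

x ≡ 62 (mod 210).


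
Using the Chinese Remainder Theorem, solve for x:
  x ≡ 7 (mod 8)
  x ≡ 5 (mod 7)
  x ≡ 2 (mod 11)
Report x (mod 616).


Moduli 8, 7, 11 are pairwise coprime; by CRT there is a unique solution modulo M = 8 · 7 · 11 = 616.
Solve pairwise, accumulating the modulus:
  Start with x ≡ 7 (mod 8).
  Combine with x ≡ 5 (mod 7): since gcd(8, 7) = 1, we get a unique residue mod 56.
    Write x = 7 + 8·t and substitute into x ≡ 5 (mod 7): 8·t ≡ 5 − 7 = -2 (mod 7).
    Reduce coefficients mod 7: 1·t ≡ 5 (mod 7).
    So t ≡ 5 (mod 7).
    Then x = 7 + 8·5 = 47, valid modulo lcm(8, 7) = 56: x ≡ 47 (mod 56).
  Combine with x ≡ 2 (mod 11): since gcd(56, 11) = 1, we get a unique residue mod 616.
    Write x = 47 + 56·t and substitute into x ≡ 2 (mod 11): 56·t ≡ 2 − 47 = -45 (mod 11).
    Reduce coefficients mod 11: 1·t ≡ 10 (mod 11).
    So t ≡ 10 (mod 11).
    Then x = 47 + 56·10 = 607, valid modulo lcm(56, 11) = 616: x ≡ 607 (mod 616).
Verify: 607 mod 8 = 7 ✓, 607 mod 7 = 5 ✓, 607 mod 11 = 2 ✓.

x ≡ 607 (mod 616).


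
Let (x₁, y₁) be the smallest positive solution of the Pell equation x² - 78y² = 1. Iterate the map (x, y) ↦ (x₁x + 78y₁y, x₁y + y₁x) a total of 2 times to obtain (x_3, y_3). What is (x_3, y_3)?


Step 1: Find the fundamental solution (x₁, y₁) of x² - 78y² = 1.
  Expand √78 as a continued fraction. a₀ = ⌊√78⌋ = 8; iterate m_{k+1} = d_k·a_k − m_k, d_{k+1} = (78 − m_{k+1}²)/d_k, a_{k+1} = ⌊(a₀ + m_{k+1})/d_{k+1}⌋ (starting m₀ = 0, d₀ = 1), with convergents p_k = a_k·p_{k-1} + p_{k-2}, q_k = a_k·q_{k-1} + q_{k-2} (p₋₁ = 1, q₋₁ = 0):
  k = 0: a₀ = 8; p₀/q₀ = 8/1; p₀² − 78·q₀² = 64 − 78 = -14.
  k = 1: m = 8, d = 14, a = ⌊(8 + 8)/14⌋ = 1; p/q = (1·8 + 1)/(1·1 + 0) = 9/1; p² − 78·q² = 81 − 78 = 3.
  k = 2: m = 6, d = 3, a = ⌊(8 + 6)/3⌋ = 4; p/q = (4·9 + 8)/(4·1 + 1) = 44/5; p² − 78·q² = 1936 − 1950 = -14.
  k = 3: m = 6, d = 14, a = ⌊(8 + 6)/14⌋ = 1; p/q = (1·44 + 9)/(1·5 + 1) = 53/6; p² − 78·q² = 2809 − 2808 = 1.
  The first convergent with p² − 78·q² = 1 gives the fundamental solution (x₁, y₁) = (53, 6).
Step 2: Apply the recurrence (x_{n+1}, y_{n+1}) = (x₁x_n + 78y₁y_n, x₁y_n + y₁x_n) repeatedly.
  From (x_1, y_1) = (53, 6): x_2 = 53·53 + 78·6·6 = 5617; y_2 = 53·6 + 6·53 = 636.
  From (x_2, y_2) = (5617, 636): x_3 = 53·5617 + 78·6·636 = 595349; y_3 = 53·636 + 6·5617 = 67410.
Step 3: Verify x_3² - 78·y_3² = 354440431801 - 354440431800 = 1 (should be 1). ✓

(x_1, y_1) = (53, 6); (x_3, y_3) = (595349, 67410).


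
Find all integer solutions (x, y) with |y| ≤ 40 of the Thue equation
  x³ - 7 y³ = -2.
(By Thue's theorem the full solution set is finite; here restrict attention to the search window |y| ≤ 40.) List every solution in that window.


The equation is x³ - 7y³ = -2. For fixed y, x³ = 7·y³ − 2, so a solution requires the RHS to be a perfect cube.
Strategy: iterate y from -40 to 40, compute RHS = 7·y³ − 2, and check whether it is a (positive or negative) perfect cube.
Check small values of y:
  y = 0: RHS = -2 is not a perfect cube.
  y = 1: RHS = 5 is not a perfect cube.
  y = -1: RHS = -9 is not a perfect cube.
  y = 2: RHS = 54 is not a perfect cube.
  y = -2: RHS = -58 is not a perfect cube.
  y = 3: RHS = 187 is not a perfect cube.
  y = -3: RHS = -191 is not a perfect cube.
Continuing the search up to |y| = 40 finds no solutions either.
No (x, y) in the scanned range satisfies the equation.

No integer solutions with |y| ≤ 40.


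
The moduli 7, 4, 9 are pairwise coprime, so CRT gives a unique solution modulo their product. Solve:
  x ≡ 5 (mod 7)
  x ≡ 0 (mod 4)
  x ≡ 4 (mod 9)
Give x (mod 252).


Moduli 7, 4, 9 are pairwise coprime; by CRT there is a unique solution modulo M = 7 · 4 · 9 = 252.
Solve pairwise, accumulating the modulus:
  Start with x ≡ 5 (mod 7).
  Combine with x ≡ 0 (mod 4): since gcd(7, 4) = 1, we get a unique residue mod 28.
    Write x = 5 + 7·t and substitute into x ≡ 0 (mod 4): 7·t ≡ 0 − 5 = -5 (mod 4).
    Reduce coefficients mod 4: 3·t ≡ 3 (mod 4).
    The inverse of 3 mod 4 is 3 (since 3·3 = 9 = 2·4 + 1), so t ≡ 3·3 = 9 ≡ 1 (mod 4).
    Then x = 5 + 7·1 = 12, valid modulo lcm(7, 4) = 28: x ≡ 12 (mod 28).
  Combine with x ≡ 4 (mod 9): since gcd(28, 9) = 1, we get a unique residue mod 252.
    Write x = 12 + 28·t and substitute into x ≡ 4 (mod 9): 28·t ≡ 4 − 12 = -8 (mod 9).
    Reduce coefficients mod 9: 1·t ≡ 1 (mod 9).
    So t ≡ 1 (mod 9).
    Then x = 12 + 28·1 = 40, valid modulo lcm(28, 9) = 252: x ≡ 40 (mod 252).
Verify: 40 mod 7 = 5 ✓, 40 mod 4 = 0 ✓, 40 mod 9 = 4 ✓.

x ≡ 40 (mod 252).


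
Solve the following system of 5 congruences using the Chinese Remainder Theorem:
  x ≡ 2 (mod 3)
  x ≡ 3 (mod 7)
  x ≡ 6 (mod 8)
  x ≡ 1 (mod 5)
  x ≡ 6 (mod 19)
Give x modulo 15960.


Product of moduli M = 3 · 7 · 8 · 5 · 19 = 15960.
Merge one congruence at a time:
  Start: x ≡ 2 (mod 3).
  Combine with x ≡ 3 (mod 7); new modulus lcm = 21.
    Write x = 2 + 3·t and substitute into x ≡ 3 (mod 7): 3·t ≡ 3 − 2 = 1 (mod 7).
    The inverse of 3 mod 7 is 5 (since 3·5 = 15 = 2·7 + 1), so t ≡ 5·1 = 5 ≡ 5 (mod 7).
    Then x = 2 + 3·5 = 17, valid modulo lcm(3, 7) = 21: x ≡ 17 (mod 21).
  Combine with x ≡ 6 (mod 8); new modulus lcm = 168.
    Write x = 17 + 21·t and substitute into x ≡ 6 (mod 8): 21·t ≡ 6 − 17 = -11 (mod 8).
    Reduce coefficients mod 8: 5·t ≡ 5 (mod 8).
    The inverse of 5 mod 8 is 5 (since 5·5 = 25 = 3·8 + 1), so t ≡ 5·5 = 25 ≡ 1 (mod 8).
    Then x = 17 + 21·1 = 38, valid modulo lcm(21, 8) = 168: x ≡ 38 (mod 168).
  Combine with x ≡ 1 (mod 5); new modulus lcm = 840.
    Write x = 38 + 168·t and substitute into x ≡ 1 (mod 5): 168·t ≡ 1 − 38 = -37 (mod 5).
    Reduce coefficients mod 5: 3·t ≡ 3 (mod 5).
    The inverse of 3 mod 5 is 2 (since 3·2 = 6 = 1·5 + 1), so t ≡ 2·3 = 6 ≡ 1 (mod 5).
    Then x = 38 + 168·1 = 206, valid modulo lcm(168, 5) = 840: x ≡ 206 (mod 840).
  Combine with x ≡ 6 (mod 19); new modulus lcm = 15960.
    Write x = 206 + 840·t and substitute into x ≡ 6 (mod 19): 840·t ≡ 6 − 206 = -200 (mod 19).
    Reduce coefficients mod 19: 4·t ≡ 9 (mod 19).
    The inverse of 4 mod 19 is 5 (since 4·5 = 20 = 1·19 + 1), so t ≡ 5·9 = 45 ≡ 7 (mod 19).
    Then x = 206 + 840·7 = 6086, valid modulo lcm(840, 19) = 15960: x ≡ 6086 (mod 15960).
Verify against each original: 6086 mod 3 = 2, 6086 mod 7 = 3, 6086 mod 8 = 6, 6086 mod 5 = 1, 6086 mod 19 = 6.

x ≡ 6086 (mod 15960).


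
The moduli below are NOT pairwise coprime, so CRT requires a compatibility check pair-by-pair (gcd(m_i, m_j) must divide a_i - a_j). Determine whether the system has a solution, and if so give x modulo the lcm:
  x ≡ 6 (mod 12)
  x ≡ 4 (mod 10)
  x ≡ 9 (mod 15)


Moduli 12, 10, 15 are not pairwise coprime, so CRT works modulo lcm(m_i) when all pairwise compatibility conditions hold.
Pairwise compatibility: gcd(m_i, m_j) must divide a_i - a_j for every pair.
Merge one congruence at a time:
  Start: x ≡ 6 (mod 12).
  Combine with x ≡ 4 (mod 10): gcd(12, 10) = 2; 4 - 6 = -2, which IS divisible by 2, so compatible.
    Write x = 6 + 12·t and substitute into x ≡ 4 (mod 10): 12·t ≡ 4 − 6 = -2 (mod 10).
    Divide the congruence (and modulus) by g = 2: 6·t ≡ -1 (mod 5).
    Reduce coefficients mod 5: 1·t ≡ 4 (mod 5).
    So t ≡ 4 (mod 5).
    Then x = 6 + 12·4 = 54, valid modulo lcm(12, 10) = 60: x ≡ 54 (mod 60).
  Combine with x ≡ 9 (mod 15): gcd(60, 15) = 15; 9 - 54 = -45, which IS divisible by 15, so compatible.
    Write x = 54 + 60·t and substitute into x ≡ 9 (mod 15): 60·t ≡ 9 − 54 = -45 (mod 15).
    Divide the congruence (and modulus) by g = 15: 4·t ≡ -3 (mod 1).
    Modulo 1 every t works; take t = 0.
    Then x = 54 + 60·0 = 54, valid modulo lcm(60, 15) = 60: x ≡ 54 (mod 60).
Verify: 54 mod 12 = 6, 54 mod 10 = 4, 54 mod 15 = 9.

x ≡ 54 (mod 60).


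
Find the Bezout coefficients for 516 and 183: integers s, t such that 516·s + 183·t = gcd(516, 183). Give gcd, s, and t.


Euclidean algorithm on (516, 183) — divide until remainder is 0:
  516 = 2 · 183 + 150
  183 = 1 · 150 + 33
  150 = 4 · 33 + 18
  33 = 1 · 18 + 15
  18 = 1 · 15 + 3
  15 = 5 · 3 + 0
gcd(516, 183) = 3.
Track Bezout coefficients alongside the remainders: start with r₀ = 516 = a·1 + b·0 (s = 1, t = 0) and r₁ = 183 = a·0 + b·1 (s = 0, t = 1); each new remainder r_{k+1} = r_{k-1} − q_k·r_k inherits s_{k+1} = s_{k-1} − q_k·s_k, t_{k+1} = t_{k-1} − q_k·t_k, so r_k = a·s_k + b·t_k at every step:
  q = 2: r = 150, s = 1 − 2·0 = 1, t = 0 − 2·1 = -2  (check: 516·1 + 183·(-2) = 150)
  q = 1: r = 33, s = 0 − 1·1 = -1, t = 1 − 1·(-2) = 3  (check: 516·(-1) + 183·3 = 33)
  q = 4: r = 18, s = 1 − 4·(-1) = 5, t = -2 − 4·3 = -14  (check: 516·5 + 183·(-14) = 18)
  q = 1: r = 15, s = -1 − 1·5 = -6, t = 3 − 1·(-14) = 17  (check: 516·(-6) + 183·17 = 15)
  q = 1: r = 3, s = 5 − 1·(-6) = 11, t = -14 − 1·17 = -31  (check: 516·11 + 183·(-31) = 3)
The row with r = 3 (the gcd) gives the Bezout coefficients s = 11, t = -31.
Result: 516 · (11) + 183 · (-31) = 3.

gcd(516, 183) = 3; s = 11, t = -31 (check: 516·11 + 183·(-31) = 3).


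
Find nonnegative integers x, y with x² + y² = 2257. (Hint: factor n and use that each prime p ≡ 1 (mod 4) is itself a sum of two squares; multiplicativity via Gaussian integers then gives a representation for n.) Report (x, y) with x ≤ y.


Step 1: Factor n = 2257 = 37 · 61.
Step 2: Check the mod-4 condition on each prime factor: 37 ≡ 1 (mod 4), exponent 1; 61 ≡ 1 (mod 4), exponent 1.
All primes ≡ 3 (mod 4) appear to even exponent (or don't appear), so by the two-squares theorem n IS expressible as a sum of two squares.
Step 3: Build a representation. Here n = 37 · 61 is a product of primes ≡ 1 (mod 4). Each prime p ≡ 1 (mod 4) is itself a sum of two squares; find a² by testing p − a² for a perfect square:
  37: 37 − 1² = 36 = 6² ⇒ 37 = 1² + 6².
  61: 61 − 1² = 60, 61 − 2² = 57, 61 − 3² = 52, 61 − 4² = 45, 61 − 5² = 36 = 6² ⇒ 61 = 5² + 6².
  Combine using the Brahmagupta–Fibonacci identity (a² + b²)(c² + d²) = (ac − bd)² + (ad + bc)² = (ac + bd)² + (ad − bc)²:
  37 · 61 = 2257: from (1² + 6²)(5² + 6²), take (1·5 − 6·6, 1·6 + 6·5) = (5 − 36, 6 + 30) = (-31, 36); dropping signs (only squares matter) gives (31, 36); check 31² + 36² = 961 + 1296 = 2257 ✓.
Step 4: Order so x ≤ y and verify: 31² + 36² = 961 + 1296 = 2257 = n. ✓

n = 2257 = 31² + 36² (one valid representation with x ≤ y).


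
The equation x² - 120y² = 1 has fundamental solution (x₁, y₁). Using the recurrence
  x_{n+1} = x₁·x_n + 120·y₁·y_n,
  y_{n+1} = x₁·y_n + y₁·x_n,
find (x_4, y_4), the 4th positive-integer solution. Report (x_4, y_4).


Step 1: Find the fundamental solution (x₁, y₁) of x² - 120y² = 1.
  Expand √120 as a continued fraction. a₀ = ⌊√120⌋ = 10; iterate m_{k+1} = d_k·a_k − m_k, d_{k+1} = (120 − m_{k+1}²)/d_k, a_{k+1} = ⌊(a₀ + m_{k+1})/d_{k+1}⌋ (starting m₀ = 0, d₀ = 1), with convergents p_k = a_k·p_{k-1} + p_{k-2}, q_k = a_k·q_{k-1} + q_{k-2} (p₋₁ = 1, q₋₁ = 0):
  k = 0: a₀ = 10; p₀/q₀ = 10/1; p₀² − 120·q₀² = 100 − 120 = -20.
  k = 1: m = 10, d = 20, a = ⌊(10 + 10)/20⌋ = 1; p/q = (1·10 + 1)/(1·1 + 0) = 11/1; p² − 120·q² = 121 − 120 = 1.
  The first convergent with p² − 120·q² = 1 gives the fundamental solution (x₁, y₁) = (11, 1).
Step 2: Apply the recurrence (x_{n+1}, y_{n+1}) = (x₁x_n + 120y₁y_n, x₁y_n + y₁x_n) repeatedly.
  From (x_1, y_1) = (11, 1): x_2 = 11·11 + 120·1·1 = 241; y_2 = 11·1 + 1·11 = 22.
  From (x_2, y_2) = (241, 22): x_3 = 11·241 + 120·1·22 = 5291; y_3 = 11·22 + 1·241 = 483.
  From (x_3, y_3) = (5291, 483): x_4 = 11·5291 + 120·1·483 = 116161; y_4 = 11·483 + 1·5291 = 10604.
Step 3: Verify x_4² - 120·y_4² = 13493377921 - 13493377920 = 1 (should be 1). ✓

(x_1, y_1) = (11, 1); (x_4, y_4) = (116161, 10604).


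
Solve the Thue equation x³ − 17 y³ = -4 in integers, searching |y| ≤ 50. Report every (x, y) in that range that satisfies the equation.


The equation is x³ - 17y³ = -4. For fixed y, x³ = 17·y³ − 4, so a solution requires the RHS to be a perfect cube.
Strategy: iterate y from -50 to 50, compute RHS = 17·y³ − 4, and check whether it is a (positive or negative) perfect cube.
Check small values of y:
  y = 0: RHS = -4 is not a perfect cube.
  y = 1: RHS = 13 is not a perfect cube.
  y = -1: RHS = -21 is not a perfect cube.
  y = 2: RHS = 132 is not a perfect cube.
  y = -2: RHS = -140 is not a perfect cube.
  y = 3: RHS = 455 is not a perfect cube.
  y = -3: RHS = -463 is not a perfect cube.
Continuing the search up to |y| = 50 finds no solutions either.
No (x, y) in the scanned range satisfies the equation.

No integer solutions with |y| ≤ 50.


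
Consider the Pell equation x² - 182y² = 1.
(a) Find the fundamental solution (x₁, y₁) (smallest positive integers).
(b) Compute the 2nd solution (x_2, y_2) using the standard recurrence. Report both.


Step 1: Find the fundamental solution (x₁, y₁) of x² - 182y² = 1.
  Expand √182 as a continued fraction. a₀ = ⌊√182⌋ = 13; iterate m_{k+1} = d_k·a_k − m_k, d_{k+1} = (182 − m_{k+1}²)/d_k, a_{k+1} = ⌊(a₀ + m_{k+1})/d_{k+1}⌋ (starting m₀ = 0, d₀ = 1), with convergents p_k = a_k·p_{k-1} + p_{k-2}, q_k = a_k·q_{k-1} + q_{k-2} (p₋₁ = 1, q₋₁ = 0):
  k = 0: a₀ = 13; p₀/q₀ = 13/1; p₀² − 182·q₀² = 169 − 182 = -13.
  k = 1: m = 13, d = 13, a = ⌊(13 + 13)/13⌋ = 2; p/q = (2·13 + 1)/(2·1 + 0) = 27/2; p² − 182·q² = 729 − 728 = 1.
  The first convergent with p² − 182·q² = 1 gives the fundamental solution (x₁, y₁) = (27, 2).
Step 2: Apply the recurrence (x_{n+1}, y_{n+1}) = (x₁x_n + 182y₁y_n, x₁y_n + y₁x_n) repeatedly.
  From (x_1, y_1) = (27, 2): x_2 = 27·27 + 182·2·2 = 1457; y_2 = 27·2 + 2·27 = 108.
Step 3: Verify x_2² - 182·y_2² = 2122849 - 2122848 = 1 (should be 1). ✓

(x_1, y_1) = (27, 2); (x_2, y_2) = (1457, 108).


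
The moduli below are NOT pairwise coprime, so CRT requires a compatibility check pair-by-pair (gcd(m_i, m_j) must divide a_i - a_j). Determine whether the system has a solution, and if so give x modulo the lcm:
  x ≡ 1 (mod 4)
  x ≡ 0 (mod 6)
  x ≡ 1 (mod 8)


Moduli 4, 6, 8 are not pairwise coprime, so CRT works modulo lcm(m_i) when all pairwise compatibility conditions hold.
Pairwise compatibility: gcd(m_i, m_j) must divide a_i - a_j for every pair.
Merge one congruence at a time:
  Start: x ≡ 1 (mod 4).
  Combine with x ≡ 0 (mod 6): gcd(4, 6) = 2, and 0 - 1 = -1 is NOT divisible by 2.
    ⇒ system is inconsistent (no integer solution).

No solution (the system is inconsistent).


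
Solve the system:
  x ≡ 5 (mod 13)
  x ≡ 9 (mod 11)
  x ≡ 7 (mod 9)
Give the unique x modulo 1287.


Moduli 13, 11, 9 are pairwise coprime; by CRT there is a unique solution modulo M = 13 · 11 · 9 = 1287.
Solve pairwise, accumulating the modulus:
  Start with x ≡ 5 (mod 13).
  Combine with x ≡ 9 (mod 11): since gcd(13, 11) = 1, we get a unique residue mod 143.
    Write x = 5 + 13·t and substitute into x ≡ 9 (mod 11): 13·t ≡ 9 − 5 = 4 (mod 11).
    Reduce coefficients mod 11: 2·t ≡ 4 (mod 11).
    The inverse of 2 mod 11 is 6 (since 2·6 = 12 = 1·11 + 1), so t ≡ 6·4 = 24 ≡ 2 (mod 11).
    Then x = 5 + 13·2 = 31, valid modulo lcm(13, 11) = 143: x ≡ 31 (mod 143).
  Combine with x ≡ 7 (mod 9): since gcd(143, 9) = 1, we get a unique residue mod 1287.
    Write x = 31 + 143·t and substitute into x ≡ 7 (mod 9): 143·t ≡ 7 − 31 = -24 (mod 9).
    Reduce coefficients mod 9: 8·t ≡ 3 (mod 9).
    The inverse of 8 mod 9 is 8 (since 8·8 = 64 = 7·9 + 1), so t ≡ 8·3 = 24 ≡ 6 (mod 9).
    Then x = 31 + 143·6 = 889, valid modulo lcm(143, 9) = 1287: x ≡ 889 (mod 1287).
Verify: 889 mod 13 = 5 ✓, 889 mod 11 = 9 ✓, 889 mod 9 = 7 ✓.

x ≡ 889 (mod 1287).


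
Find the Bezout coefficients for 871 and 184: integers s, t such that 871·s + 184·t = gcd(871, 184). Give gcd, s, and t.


Euclidean algorithm on (871, 184) — divide until remainder is 0:
  871 = 4 · 184 + 135
  184 = 1 · 135 + 49
  135 = 2 · 49 + 37
  49 = 1 · 37 + 12
  37 = 3 · 12 + 1
  12 = 12 · 1 + 0
gcd(871, 184) = 1.
Track Bezout coefficients alongside the remainders: start with r₀ = 871 = a·1 + b·0 (s = 1, t = 0) and r₁ = 184 = a·0 + b·1 (s = 0, t = 1); each new remainder r_{k+1} = r_{k-1} − q_k·r_k inherits s_{k+1} = s_{k-1} − q_k·s_k, t_{k+1} = t_{k-1} − q_k·t_k, so r_k = a·s_k + b·t_k at every step:
  q = 4: r = 135, s = 1 − 4·0 = 1, t = 0 − 4·1 = -4  (check: 871·1 + 184·(-4) = 135)
  q = 1: r = 49, s = 0 − 1·1 = -1, t = 1 − 1·(-4) = 5  (check: 871·(-1) + 184·5 = 49)
  q = 2: r = 37, s = 1 − 2·(-1) = 3, t = -4 − 2·5 = -14  (check: 871·3 + 184·(-14) = 37)
  q = 1: r = 12, s = -1 − 1·3 = -4, t = 5 − 1·(-14) = 19  (check: 871·(-4) + 184·19 = 12)
  q = 3: r = 1, s = 3 − 3·(-4) = 15, t = -14 − 3·19 = -71  (check: 871·15 + 184·(-71) = 1)
The row with r = 1 (the gcd) gives the Bezout coefficients s = 15, t = -71.
Result: 871 · (15) + 184 · (-71) = 1.

gcd(871, 184) = 1; s = 15, t = -71 (check: 871·15 + 184·(-71) = 1).


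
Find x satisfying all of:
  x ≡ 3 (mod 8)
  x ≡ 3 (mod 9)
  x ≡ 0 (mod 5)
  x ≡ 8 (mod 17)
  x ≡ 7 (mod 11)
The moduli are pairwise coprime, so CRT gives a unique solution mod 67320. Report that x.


Product of moduli M = 8 · 9 · 5 · 17 · 11 = 67320.
Merge one congruence at a time:
  Start: x ≡ 3 (mod 8).
  Combine with x ≡ 3 (mod 9); new modulus lcm = 72.
    Write x = 3 + 8·t and substitute into x ≡ 3 (mod 9): 8·t ≡ 3 − 3 = 0 (mod 9).
    The inverse of 8 mod 9 is 8 (since 8·8 = 64 = 7·9 + 1), so t ≡ 8·0 = 0 ≡ 0 (mod 9).
    Then x = 3 + 8·0 = 3, valid modulo lcm(8, 9) = 72: x ≡ 3 (mod 72).
  Combine with x ≡ 0 (mod 5); new modulus lcm = 360.
    Write x = 3 + 72·t and substitute into x ≡ 0 (mod 5): 72·t ≡ 0 − 3 = -3 (mod 5).
    Reduce coefficients mod 5: 2·t ≡ 2 (mod 5).
    The inverse of 2 mod 5 is 3 (since 2·3 = 6 = 1·5 + 1), so t ≡ 3·2 = 6 ≡ 1 (mod 5).
    Then x = 3 + 72·1 = 75, valid modulo lcm(72, 5) = 360: x ≡ 75 (mod 360).
  Combine with x ≡ 8 (mod 17); new modulus lcm = 6120.
    Write x = 75 + 360·t and substitute into x ≡ 8 (mod 17): 360·t ≡ 8 − 75 = -67 (mod 17).
    Reduce coefficients mod 17: 3·t ≡ 1 (mod 17).
    The inverse of 3 mod 17 is 6 (since 3·6 = 18 = 1·17 + 1), so t ≡ 6·1 = 6 ≡ 6 (mod 17).
    Then x = 75 + 360·6 = 2235, valid modulo lcm(360, 17) = 6120: x ≡ 2235 (mod 6120).
  Combine with x ≡ 7 (mod 11); new modulus lcm = 67320.
    Write x = 2235 + 6120·t and substitute into x ≡ 7 (mod 11): 6120·t ≡ 7 − 2235 = -2228 (mod 11).
    Reduce coefficients mod 11: 4·t ≡ 5 (mod 11).
    The inverse of 4 mod 11 is 3 (since 4·3 = 12 = 1·11 + 1), so t ≡ 3·5 = 15 ≡ 4 (mod 11).
    Then x = 2235 + 6120·4 = 26715, valid modulo lcm(6120, 11) = 67320: x ≡ 26715 (mod 67320).
Verify against each original: 26715 mod 8 = 3, 26715 mod 9 = 3, 26715 mod 5 = 0, 26715 mod 17 = 8, 26715 mod 11 = 7.

x ≡ 26715 (mod 67320).


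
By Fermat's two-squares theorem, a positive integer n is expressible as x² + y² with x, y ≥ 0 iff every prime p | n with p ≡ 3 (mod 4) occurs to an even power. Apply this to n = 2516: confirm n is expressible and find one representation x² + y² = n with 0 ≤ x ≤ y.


Step 1: Factor n = 2516 = 2^2 · 17 · 37.
Step 2: Check the mod-4 condition on each prime factor: 2 = 2 (special); 17 ≡ 1 (mod 4), exponent 1; 37 ≡ 1 (mod 4), exponent 1.
All primes ≡ 3 (mod 4) appear to even exponent (or don't appear), so by the two-squares theorem n IS expressible as a sum of two squares.
Step 3: Build a representation. Group n = k² · m with k = 2 and m = 17 · 37 = 629 (a product of primes ≡ 1 (mod 4)); a representation of m scales to one of n via (k·x)² + (k·y)² = k²(x² + y²). Each prime p ≡ 1 (mod 4) is itself a sum of two squares; find a² by testing p − a² for a perfect square:
  17: 17 − 1² = 16 = 4² ⇒ 17 = 1² + 4².
  37: 37 − 1² = 36 = 6² ⇒ 37 = 1² + 6².
  Combine using the Brahmagupta–Fibonacci identity (a² + b²)(c² + d²) = (ac − bd)² + (ad + bc)² = (ac + bd)² + (ad − bc)²:
  17 · 37 = 629: from (1² + 4²)(1² + 6²), take (1·1 − 4·6, 1·6 + 4·1) = (1 − 24, 6 + 4) = (-23, 10); dropping signs (only squares matter) gives (23, 10); check 23² + 10² = 529 + 100 = 629 ✓.
  Scale by k = 2: (2·23, 2·10) = (46, 20).
Step 4: Order so x ≤ y and verify: 20² + 46² = 400 + 2116 = 2516 = n. ✓

n = 2516 = 20² + 46² (one valid representation with x ≤ y).


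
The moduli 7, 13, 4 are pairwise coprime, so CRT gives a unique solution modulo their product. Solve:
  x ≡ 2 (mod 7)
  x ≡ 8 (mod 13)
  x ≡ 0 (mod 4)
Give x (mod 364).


Moduli 7, 13, 4 are pairwise coprime; by CRT there is a unique solution modulo M = 7 · 13 · 4 = 364.
Solve pairwise, accumulating the modulus:
  Start with x ≡ 2 (mod 7).
  Combine with x ≡ 8 (mod 13): since gcd(7, 13) = 1, we get a unique residue mod 91.
    Write x = 2 + 7·t and substitute into x ≡ 8 (mod 13): 7·t ≡ 8 − 2 = 6 (mod 13).
    The inverse of 7 mod 13 is 2 (since 7·2 = 14 = 1·13 + 1), so t ≡ 2·6 = 12 ≡ 12 (mod 13).
    Then x = 2 + 7·12 = 86, valid modulo lcm(7, 13) = 91: x ≡ 86 (mod 91).
  Combine with x ≡ 0 (mod 4): since gcd(91, 4) = 1, we get a unique residue mod 364.
    Write x = 86 + 91·t and substitute into x ≡ 0 (mod 4): 91·t ≡ 0 − 86 = -86 (mod 4).
    Reduce coefficients mod 4: 3·t ≡ 2 (mod 4).
    The inverse of 3 mod 4 is 3 (since 3·3 = 9 = 2·4 + 1), so t ≡ 3·2 = 6 ≡ 2 (mod 4).
    Then x = 86 + 91·2 = 268, valid modulo lcm(91, 4) = 364: x ≡ 268 (mod 364).
Verify: 268 mod 7 = 2 ✓, 268 mod 13 = 8 ✓, 268 mod 4 = 0 ✓.

x ≡ 268 (mod 364).


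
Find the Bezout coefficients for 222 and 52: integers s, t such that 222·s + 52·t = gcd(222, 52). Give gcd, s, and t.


Euclidean algorithm on (222, 52) — divide until remainder is 0:
  222 = 4 · 52 + 14
  52 = 3 · 14 + 10
  14 = 1 · 10 + 4
  10 = 2 · 4 + 2
  4 = 2 · 2 + 0
gcd(222, 52) = 2.
Track Bezout coefficients alongside the remainders: start with r₀ = 222 = a·1 + b·0 (s = 1, t = 0) and r₁ = 52 = a·0 + b·1 (s = 0, t = 1); each new remainder r_{k+1} = r_{k-1} − q_k·r_k inherits s_{k+1} = s_{k-1} − q_k·s_k, t_{k+1} = t_{k-1} − q_k·t_k, so r_k = a·s_k + b·t_k at every step:
  q = 4: r = 14, s = 1 − 4·0 = 1, t = 0 − 4·1 = -4  (check: 222·1 + 52·(-4) = 14)
  q = 3: r = 10, s = 0 − 3·1 = -3, t = 1 − 3·(-4) = 13  (check: 222·(-3) + 52·13 = 10)
  q = 1: r = 4, s = 1 − 1·(-3) = 4, t = -4 − 1·13 = -17  (check: 222·4 + 52·(-17) = 4)
  q = 2: r = 2, s = -3 − 2·4 = -11, t = 13 − 2·(-17) = 47  (check: 222·(-11) + 52·47 = 2)
The row with r = 2 (the gcd) gives the Bezout coefficients s = -11, t = 47.
Result: 222 · (-11) + 52 · (47) = 2.

gcd(222, 52) = 2; s = -11, t = 47 (check: 222·(-11) + 52·47 = 2).


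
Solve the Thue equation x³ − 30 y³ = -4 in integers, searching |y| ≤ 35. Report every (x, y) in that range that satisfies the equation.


The equation is x³ - 30y³ = -4. For fixed y, x³ = 30·y³ − 4, so a solution requires the RHS to be a perfect cube.
Strategy: iterate y from -35 to 35, compute RHS = 30·y³ − 4, and check whether it is a (positive or negative) perfect cube.
Check small values of y:
  y = 0: RHS = -4 is not a perfect cube.
  y = 1: RHS = 26 is not a perfect cube.
  y = -1: RHS = -34 is not a perfect cube.
  y = 2: RHS = 236 is not a perfect cube.
  y = -2: RHS = -244 is not a perfect cube.
  y = 3: RHS = 806 is not a perfect cube.
  y = -3: RHS = -814 is not a perfect cube.
Continuing the search up to |y| = 35 finds no solutions either.
No (x, y) in the scanned range satisfies the equation.

No integer solutions with |y| ≤ 35.


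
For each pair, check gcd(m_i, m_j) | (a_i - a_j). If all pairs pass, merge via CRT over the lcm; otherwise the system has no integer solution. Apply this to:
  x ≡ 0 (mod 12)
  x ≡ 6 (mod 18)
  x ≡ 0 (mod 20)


Moduli 12, 18, 20 are not pairwise coprime, so CRT works modulo lcm(m_i) when all pairwise compatibility conditions hold.
Pairwise compatibility: gcd(m_i, m_j) must divide a_i - a_j for every pair.
Merge one congruence at a time:
  Start: x ≡ 0 (mod 12).
  Combine with x ≡ 6 (mod 18): gcd(12, 18) = 6; 6 - 0 = 6, which IS divisible by 6, so compatible.
    Write x = 0 + 12·t and substitute into x ≡ 6 (mod 18): 12·t ≡ 6 − 0 = 6 (mod 18).
    Divide the congruence (and modulus) by g = 6: 2·t ≡ 1 (mod 3).
    The inverse of 2 mod 3 is 2 (since 2·2 = 4 = 1·3 + 1), so t ≡ 2·1 = 2 ≡ 2 (mod 3).
    Then x = 0 + 12·2 = 24, valid modulo lcm(12, 18) = 36: x ≡ 24 (mod 36).
  Combine with x ≡ 0 (mod 20): gcd(36, 20) = 4; 0 - 24 = -24, which IS divisible by 4, so compatible.
    Write x = 24 + 36·t and substitute into x ≡ 0 (mod 20): 36·t ≡ 0 − 24 = -24 (mod 20).
    Divide the congruence (and modulus) by g = 4: 9·t ≡ -6 (mod 5).
    Reduce coefficients mod 5: 4·t ≡ 4 (mod 5).
    The inverse of 4 mod 5 is 4 (since 4·4 = 16 = 3·5 + 1), so t ≡ 4·4 = 16 ≡ 1 (mod 5).
    Then x = 24 + 36·1 = 60, valid modulo lcm(36, 20) = 180: x ≡ 60 (mod 180).
Verify: 60 mod 12 = 0, 60 mod 18 = 6, 60 mod 20 = 0.

x ≡ 60 (mod 180).


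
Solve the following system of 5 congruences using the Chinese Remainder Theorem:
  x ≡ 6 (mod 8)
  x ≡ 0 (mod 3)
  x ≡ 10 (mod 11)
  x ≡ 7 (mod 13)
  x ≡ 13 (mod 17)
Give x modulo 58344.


Product of moduli M = 8 · 3 · 11 · 13 · 17 = 58344.
Merge one congruence at a time:
  Start: x ≡ 6 (mod 8).
  Combine with x ≡ 0 (mod 3); new modulus lcm = 24.
    Write x = 6 + 8·t and substitute into x ≡ 0 (mod 3): 8·t ≡ 0 − 6 = -6 (mod 3).
    Reduce coefficients mod 3: 2·t ≡ 0 (mod 3).
    The inverse of 2 mod 3 is 2 (since 2·2 = 4 = 1·3 + 1), so t ≡ 2·0 = 0 ≡ 0 (mod 3).
    Then x = 6 + 8·0 = 6, valid modulo lcm(8, 3) = 24: x ≡ 6 (mod 24).
  Combine with x ≡ 10 (mod 11); new modulus lcm = 264.
    Write x = 6 + 24·t and substitute into x ≡ 10 (mod 11): 24·t ≡ 10 − 6 = 4 (mod 11).
    Reduce coefficients mod 11: 2·t ≡ 4 (mod 11).
    The inverse of 2 mod 11 is 6 (since 2·6 = 12 = 1·11 + 1), so t ≡ 6·4 = 24 ≡ 2 (mod 11).
    Then x = 6 + 24·2 = 54, valid modulo lcm(24, 11) = 264: x ≡ 54 (mod 264).
  Combine with x ≡ 7 (mod 13); new modulus lcm = 3432.
    Write x = 54 + 264·t and substitute into x ≡ 7 (mod 13): 264·t ≡ 7 − 54 = -47 (mod 13).
    Reduce coefficients mod 13: 4·t ≡ 5 (mod 13).
    The inverse of 4 mod 13 is 10 (since 4·10 = 40 = 3·13 + 1), so t ≡ 10·5 = 50 ≡ 11 (mod 13).
    Then x = 54 + 264·11 = 2958, valid modulo lcm(264, 13) = 3432: x ≡ 2958 (mod 3432).
  Combine with x ≡ 13 (mod 17); new modulus lcm = 58344.
    Write x = 2958 + 3432·t and substitute into x ≡ 13 (mod 17): 3432·t ≡ 13 − 2958 = -2945 (mod 17).
    Reduce coefficients mod 17: 15·t ≡ 13 (mod 17).
    The inverse of 15 mod 17 is 8 (since 15·8 = 120 = 7·17 + 1), so t ≡ 8·13 = 104 ≡ 2 (mod 17).
    Then x = 2958 + 3432·2 = 9822, valid modulo lcm(3432, 17) = 58344: x ≡ 9822 (mod 58344).
Verify against each original: 9822 mod 8 = 6, 9822 mod 3 = 0, 9822 mod 11 = 10, 9822 mod 13 = 7, 9822 mod 17 = 13.

x ≡ 9822 (mod 58344).


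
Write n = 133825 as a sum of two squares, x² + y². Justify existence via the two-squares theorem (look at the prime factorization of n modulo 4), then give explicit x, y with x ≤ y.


Step 1: Factor n = 133825 = 5^2 · 53 · 101.
Step 2: Check the mod-4 condition on each prime factor: 5 ≡ 1 (mod 4), exponent 2; 53 ≡ 1 (mod 4), exponent 1; 101 ≡ 1 (mod 4), exponent 1.
All primes ≡ 3 (mod 4) appear to even exponent (or don't appear), so by the two-squares theorem n IS expressible as a sum of two squares.
Step 3: Build a representation. Group n = k² · m with k = 5 and m = 53 · 101 = 5353 (a product of primes ≡ 1 (mod 4)); a representation of m scales to one of n via (k·x)² + (k·y)² = k²(x² + y²). Each prime p ≡ 1 (mod 4) is itself a sum of two squares; find a² by testing p − a² for a perfect square:
  53: 53 − 1² = 52, 53 − 2² = 49 = 7² ⇒ 53 = 2² + 7².
  101: 101 − 1² = 100 = 10² ⇒ 101 = 1² + 10².
  Combine using the Brahmagupta–Fibonacci identity (a² + b²)(c² + d²) = (ac − bd)² + (ad + bc)² = (ac + bd)² + (ad − bc)²:
  53 · 101 = 5353: from (2² + 7²)(1² + 10²), take (2·1 − 7·10, 2·10 + 7·1) = (2 − 70, 20 + 7) = (-68, 27); dropping signs (only squares matter) gives (68, 27); check 68² + 27² = 4624 + 729 = 5353 ✓.
  Scale by k = 5: (5·68, 5·27) = (340, 135).
Step 4: Order so x ≤ y and verify: 135² + 340² = 18225 + 115600 = 133825 = n. ✓

n = 133825 = 135² + 340² (one valid representation with x ≤ y).


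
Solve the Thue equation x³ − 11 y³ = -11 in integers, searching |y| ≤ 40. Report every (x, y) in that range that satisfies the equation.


The equation is x³ - 11y³ = -11. For fixed y, x³ = 11·y³ − 11, so a solution requires the RHS to be a perfect cube.
Strategy: iterate y from -40 to 40, compute RHS = 11·y³ − 11, and check whether it is a (positive or negative) perfect cube.
Check small values of y:
  y = 0: RHS = -11 is not a perfect cube.
  y = 1: RHS = 0 = (0)³ ⇒ x = 0 works.
  y = -1: RHS = -22 is not a perfect cube.
  y = 2: RHS = 77 is not a perfect cube.
  y = -2: RHS = -99 is not a perfect cube.
  y = 3: RHS = 286 is not a perfect cube.
  y = -3: RHS = -308 is not a perfect cube.
Continuing the search up to |y| = 40 finds no further solutions beyond those listed.
Collected solutions: (0, 1).

Solutions (with |y| ≤ 40): (0, 1).


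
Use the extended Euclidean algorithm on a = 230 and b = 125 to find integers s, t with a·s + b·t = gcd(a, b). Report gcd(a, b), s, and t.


Euclidean algorithm on (230, 125) — divide until remainder is 0:
  230 = 1 · 125 + 105
  125 = 1 · 105 + 20
  105 = 5 · 20 + 5
  20 = 4 · 5 + 0
gcd(230, 125) = 5.
Track Bezout coefficients alongside the remainders: start with r₀ = 230 = a·1 + b·0 (s = 1, t = 0) and r₁ = 125 = a·0 + b·1 (s = 0, t = 1); each new remainder r_{k+1} = r_{k-1} − q_k·r_k inherits s_{k+1} = s_{k-1} − q_k·s_k, t_{k+1} = t_{k-1} − q_k·t_k, so r_k = a·s_k + b·t_k at every step:
  q = 1: r = 105, s = 1 − 1·0 = 1, t = 0 − 1·1 = -1  (check: 230·1 + 125·(-1) = 105)
  q = 1: r = 20, s = 0 − 1·1 = -1, t = 1 − 1·(-1) = 2  (check: 230·(-1) + 125·2 = 20)
  q = 5: r = 5, s = 1 − 5·(-1) = 6, t = -1 − 5·2 = -11  (check: 230·6 + 125·(-11) = 5)
The row with r = 5 (the gcd) gives the Bezout coefficients s = 6, t = -11.
Result: 230 · (6) + 125 · (-11) = 5.

gcd(230, 125) = 5; s = 6, t = -11 (check: 230·6 + 125·(-11) = 5).


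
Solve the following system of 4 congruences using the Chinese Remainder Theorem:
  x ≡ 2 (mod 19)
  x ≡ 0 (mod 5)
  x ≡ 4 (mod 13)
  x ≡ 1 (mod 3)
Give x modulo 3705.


Product of moduli M = 19 · 5 · 13 · 3 = 3705.
Merge one congruence at a time:
  Start: x ≡ 2 (mod 19).
  Combine with x ≡ 0 (mod 5); new modulus lcm = 95.
    Write x = 2 + 19·t and substitute into x ≡ 0 (mod 5): 19·t ≡ 0 − 2 = -2 (mod 5).
    Reduce coefficients mod 5: 4·t ≡ 3 (mod 5).
    The inverse of 4 mod 5 is 4 (since 4·4 = 16 = 3·5 + 1), so t ≡ 4·3 = 12 ≡ 2 (mod 5).
    Then x = 2 + 19·2 = 40, valid modulo lcm(19, 5) = 95: x ≡ 40 (mod 95).
  Combine with x ≡ 4 (mod 13); new modulus lcm = 1235.
    Write x = 40 + 95·t and substitute into x ≡ 4 (mod 13): 95·t ≡ 4 − 40 = -36 (mod 13).
    Reduce coefficients mod 13: 4·t ≡ 3 (mod 13).
    The inverse of 4 mod 13 is 10 (since 4·10 = 40 = 3·13 + 1), so t ≡ 10·3 = 30 ≡ 4 (mod 13).
    Then x = 40 + 95·4 = 420, valid modulo lcm(95, 13) = 1235: x ≡ 420 (mod 1235).
  Combine with x ≡ 1 (mod 3); new modulus lcm = 3705.
    Write x = 420 + 1235·t and substitute into x ≡ 1 (mod 3): 1235·t ≡ 1 − 420 = -419 (mod 3).
    Reduce coefficients mod 3: 2·t ≡ 1 (mod 3).
    The inverse of 2 mod 3 is 2 (since 2·2 = 4 = 1·3 + 1), so t ≡ 2·1 = 2 ≡ 2 (mod 3).
    Then x = 420 + 1235·2 = 2890, valid modulo lcm(1235, 3) = 3705: x ≡ 2890 (mod 3705).
Verify against each original: 2890 mod 19 = 2, 2890 mod 5 = 0, 2890 mod 13 = 4, 2890 mod 3 = 1.

x ≡ 2890 (mod 3705).


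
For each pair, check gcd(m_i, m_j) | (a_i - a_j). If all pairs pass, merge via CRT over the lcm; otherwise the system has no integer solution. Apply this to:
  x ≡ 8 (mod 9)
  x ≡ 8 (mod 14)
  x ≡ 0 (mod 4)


Moduli 9, 14, 4 are not pairwise coprime, so CRT works modulo lcm(m_i) when all pairwise compatibility conditions hold.
Pairwise compatibility: gcd(m_i, m_j) must divide a_i - a_j for every pair.
Merge one congruence at a time:
  Start: x ≡ 8 (mod 9).
  Combine with x ≡ 8 (mod 14): gcd(9, 14) = 1; 8 - 8 = 0, which IS divisible by 1, so compatible.
    Write x = 8 + 9·t and substitute into x ≡ 8 (mod 14): 9·t ≡ 8 − 8 = 0 (mod 14).
    The inverse of 9 mod 14 is 11 (since 9·11 = 99 = 7·14 + 1), so t ≡ 11·0 = 0 ≡ 0 (mod 14).
    Then x = 8 + 9·0 = 8, valid modulo lcm(9, 14) = 126: x ≡ 8 (mod 126).
  Combine with x ≡ 0 (mod 4): gcd(126, 4) = 2; 0 - 8 = -8, which IS divisible by 2, so compatible.
    Write x = 8 + 126·t and substitute into x ≡ 0 (mod 4): 126·t ≡ 0 − 8 = -8 (mod 4).
    Divide the congruence (and modulus) by g = 2: 63·t ≡ -4 (mod 2).
    Reduce coefficients mod 2: 1·t ≡ 0 (mod 2).
    So t ≡ 0 (mod 2).
    Then x = 8 + 126·0 = 8, valid modulo lcm(126, 4) = 252: x ≡ 8 (mod 252).
Verify: 8 mod 9 = 8, 8 mod 14 = 8, 8 mod 4 = 0.

x ≡ 8 (mod 252).
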